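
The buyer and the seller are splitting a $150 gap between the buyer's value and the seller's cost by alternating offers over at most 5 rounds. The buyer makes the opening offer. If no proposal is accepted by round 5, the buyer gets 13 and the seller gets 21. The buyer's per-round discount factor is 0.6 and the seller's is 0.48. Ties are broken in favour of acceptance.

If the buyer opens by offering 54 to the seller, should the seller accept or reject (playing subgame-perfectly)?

Round 5 (the buyer proposes): the seller gets 21 if talks fail, so the buyer offers 21 and keeps 129.
Round 4 (the seller proposes): the buyer can get 129 next round, worth 0.6 × 129 = 77.4 now; the seller offers that and keeps 72.6.
Round 3 (the buyer proposes): the seller can get 72.6 next round, worth 0.48 × 72.6 = 34.848 now. The buyer offers 34.848 and keeps 150 − 34.848 = 115.152.
Round 2 (the seller proposes): the buyer can get 115.152 next round, worth 0.6 × 115.152 = 69.0912 now, so the seller offers 69.0912, keeping 80.9088.
So by rejecting in round 1, the seller gets 80.9088 next round, worth 0.48 × 80.9088 = 38.836224 now.
Offer 54 ≥ 38.836224, so the seller accepts.

Accept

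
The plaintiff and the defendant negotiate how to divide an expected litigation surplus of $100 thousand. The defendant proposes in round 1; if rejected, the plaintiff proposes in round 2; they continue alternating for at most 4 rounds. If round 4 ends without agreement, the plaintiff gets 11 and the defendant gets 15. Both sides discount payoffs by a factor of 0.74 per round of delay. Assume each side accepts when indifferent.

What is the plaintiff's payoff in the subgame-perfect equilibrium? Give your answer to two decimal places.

Solve by backward induction from round 4.
Round 4 (the plaintiff proposes): the defendant gets 15 if talks fail, so the plaintiff offers 15 and keeps 85.
Round 3 (the defendant proposes): the plaintiff can get 85 next round, worth 0.74 × 85 = 62.9 now, so the defendant offers 62.9, keeping 37.1.
Round 2 (the plaintiff proposes): the defendant can get 37.1 next round, worth 0.74 × 37.1 = 27.454 now. The plaintiff offers 27.454 and keeps 100 − 27.454 = 72.546.
Round 1 (the defendant proposes): the plaintiff can get 72.546 next round, worth 0.74 × 72.546 = 53.68404 now. The defendant offers 53.68404 and keeps 100 − 53.68404 = 46.31596.

53.68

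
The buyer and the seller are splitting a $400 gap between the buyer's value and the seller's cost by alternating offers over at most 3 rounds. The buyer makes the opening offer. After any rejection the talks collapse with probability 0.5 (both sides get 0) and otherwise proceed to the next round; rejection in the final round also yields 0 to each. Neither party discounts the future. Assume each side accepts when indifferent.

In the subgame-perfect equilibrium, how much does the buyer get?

300

Round 3 (the buyer proposes): rejection yields 0 for the seller; the buyer offers 0 and keeps 400.
Round 2 (the seller proposes): rejecting gives the buyer an expected 0.5 × 400 = 200, so the seller offers 200, keeping 200.
Round 1 (the buyer proposes): rejecting gives the seller an expected 0.5 × 200 = 100, so the buyer offers 100, keeping 300.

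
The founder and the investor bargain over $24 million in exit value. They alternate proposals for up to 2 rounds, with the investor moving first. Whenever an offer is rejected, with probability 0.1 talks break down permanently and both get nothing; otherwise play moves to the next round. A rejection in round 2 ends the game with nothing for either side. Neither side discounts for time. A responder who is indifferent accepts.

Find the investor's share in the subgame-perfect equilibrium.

2.4

Round 2 (the founder proposes): the investor will accept anything ≥ 0, so the founder offers 0 and keeps 24.
Round 1 (the investor proposes): rejecting gives the founder an expected 0.9 × 24 = 21.6, so the investor offers 21.6, keeping 2.4.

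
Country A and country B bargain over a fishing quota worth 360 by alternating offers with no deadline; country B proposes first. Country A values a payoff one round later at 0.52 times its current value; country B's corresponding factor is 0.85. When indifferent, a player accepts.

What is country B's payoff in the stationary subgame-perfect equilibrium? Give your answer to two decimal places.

309.68

When country B proposes, country A accepts any offer worth at least 0.52 times what country A would get by proposing next round; and vice versa.
This gives x = 360 − 0.52y and y = 360 − 0.85x, where x and y are each side's share when it proposes.
Hence (1 − 0.52·0.85)x = 360(1 − 0.52), i.e. 0.558·x = 172.8.
x ≈ 309.6774; country A's share is 360 − x ≈ 50.3226.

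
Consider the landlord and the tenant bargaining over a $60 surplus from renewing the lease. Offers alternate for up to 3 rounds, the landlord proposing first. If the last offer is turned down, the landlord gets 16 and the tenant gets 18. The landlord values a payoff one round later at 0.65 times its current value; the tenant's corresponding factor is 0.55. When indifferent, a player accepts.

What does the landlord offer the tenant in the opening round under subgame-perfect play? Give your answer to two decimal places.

Work backward from the last round.
Round 3 (the landlord proposes): the tenant gets 18 if talks fail, so the landlord offers 18 and keeps 42.
Round 2 (the tenant proposes): the landlord can get 42 next round, worth 0.65 × 42 = 27.3 now. The tenant offers 27.3 and keeps 60 − 27.3 = 32.7.
Round 1 (the landlord proposes): the tenant can get 32.7 next round, worth 0.55 × 32.7 = 17.985 now; the landlord offers that and keeps 42.015.

17.99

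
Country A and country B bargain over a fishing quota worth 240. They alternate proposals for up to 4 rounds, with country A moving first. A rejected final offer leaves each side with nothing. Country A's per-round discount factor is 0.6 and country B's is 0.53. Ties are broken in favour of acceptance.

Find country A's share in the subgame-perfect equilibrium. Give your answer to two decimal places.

Round 4 (country B proposes): country A will accept anything ≥ 0, so country B offers 0 and keeps 240.
Round 3 (country A proposes): country B can get 240 next round, worth 0.53 × 240 = 127.2 now; country A offers that and keeps 112.8.
Round 2 (country B proposes): country A can get 112.8 next round, worth 0.6 × 112.8 = 67.68 now. Country B offers 67.68 and keeps 240 − 67.68 = 172.32.
Round 1 (country A proposes): country B can get 172.32 next round, worth 0.53 × 172.32 = 91.3296 now. Country A offers 91.3296 and keeps 240 − 91.3296 = 148.6704.

148.67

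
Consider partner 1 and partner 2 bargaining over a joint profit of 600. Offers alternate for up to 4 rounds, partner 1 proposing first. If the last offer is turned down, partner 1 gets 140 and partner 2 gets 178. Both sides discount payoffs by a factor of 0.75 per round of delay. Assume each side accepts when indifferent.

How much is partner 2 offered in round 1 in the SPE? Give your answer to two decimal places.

Round 4 (partner 2 proposes): partner 1 gets 140 if talks fail, so partner 2 offers 140 and keeps 460.
Round 3 (partner 1 proposes): partner 2 can get 460 next round, worth 0.75 × 460 = 345 now. Partner 1 offers 345 and keeps 600 − 345 = 255.
Round 2 (partner 2 proposes): partner 1 can get 255 next round, worth 0.75 × 255 = 191.25 now; partner 2 offers that and keeps 408.75.
Round 1 (partner 1 proposes): partner 2 can get 408.75 next round, worth 0.75 × 408.75 = 306.5625 now; partner 1 offers that and keeps 293.4375.

306.56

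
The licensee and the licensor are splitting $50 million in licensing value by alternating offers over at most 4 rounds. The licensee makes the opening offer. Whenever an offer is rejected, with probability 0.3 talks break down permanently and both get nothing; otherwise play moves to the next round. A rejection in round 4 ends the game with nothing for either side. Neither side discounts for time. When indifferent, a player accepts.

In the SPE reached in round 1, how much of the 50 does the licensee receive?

22.35

Round 4 (the licensor proposes): rejection yields 0 for the licensee; the licensor offers 0 and keeps 50.
Round 3 (the licensee proposes): rejecting gives the licensor an expected 0.7 × 50 = 35, so the licensee offers 35, keeping 15.
Round 2 (the licensor proposes): rejecting gives the licensee an expected 0.7 × 15 = 10.5, so the licensor offers 10.5, keeping 39.5.
Round 1 (the licensee proposes): rejecting gives the licensor an expected 0.7 × 39.5 = 27.65. The licensee offers 27.65 and keeps 50 − 27.65 = 22.35.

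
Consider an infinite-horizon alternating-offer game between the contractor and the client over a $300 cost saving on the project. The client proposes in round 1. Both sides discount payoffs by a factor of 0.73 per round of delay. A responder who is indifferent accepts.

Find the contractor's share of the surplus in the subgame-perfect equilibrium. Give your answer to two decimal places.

126.59

When the client proposes, the contractor accepts any offer worth at least 0.73 times what the contractor would get by proposing next round; and vice versa.
This gives x = 300 − 0.73y and y = 300 − 0.73x, where x and y are each side's share when it proposes.
Hence (1 − 0.73·0.73)x = 300(1 − 0.73), i.e. 0.4671·x = 81.
x ≈ 173.4104; the contractor's share is 300 − x ≈ 126.5896.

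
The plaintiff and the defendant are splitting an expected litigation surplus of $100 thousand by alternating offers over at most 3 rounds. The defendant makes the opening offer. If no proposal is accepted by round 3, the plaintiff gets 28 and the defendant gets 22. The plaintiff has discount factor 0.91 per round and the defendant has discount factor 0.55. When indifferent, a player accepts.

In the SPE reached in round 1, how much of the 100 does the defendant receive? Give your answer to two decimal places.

Work backward from the last round.
Round 3 (the defendant proposes): the plaintiff gets 28 if talks fail, so the defendant offers 28 and keeps 72.
Round 2 (the plaintiff proposes): the defendant can get 72 next round, worth 0.55 × 72 = 39.6 now, so the plaintiff offers 39.6, keeping 60.4.
Round 1 (the defendant proposes): the plaintiff can get 60.4 next round, worth 0.91 × 60.4 = 54.964 now, so the defendant offers 54.964, keeping 45.036.

45.04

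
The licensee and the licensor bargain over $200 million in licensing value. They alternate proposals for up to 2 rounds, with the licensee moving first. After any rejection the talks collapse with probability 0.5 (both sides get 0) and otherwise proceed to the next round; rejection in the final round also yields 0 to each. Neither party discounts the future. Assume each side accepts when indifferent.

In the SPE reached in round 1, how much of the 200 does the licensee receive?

By backward induction:
Round 2 (the licensor proposes): the licensee will accept anything ≥ 0, so the licensor offers 0 and keeps 200.
Round 1 (the licensee proposes): rejecting gives the licensor an expected 0.5 × 200 = 100, so the licensee offers 100, keeping 100.

100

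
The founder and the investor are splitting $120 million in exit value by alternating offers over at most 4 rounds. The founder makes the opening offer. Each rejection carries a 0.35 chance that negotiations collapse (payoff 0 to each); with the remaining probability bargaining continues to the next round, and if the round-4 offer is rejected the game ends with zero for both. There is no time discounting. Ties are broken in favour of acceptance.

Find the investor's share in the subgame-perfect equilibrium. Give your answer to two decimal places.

60.26

Round 4 (the investor proposes): rejection yields 0 for the founder; the investor offers 0 and keeps 120.
Round 3 (the founder proposes): rejecting gives the investor an expected 0.65 × 120 = 78, so the founder offers 78, keeping 42.
Round 2 (the investor proposes): rejecting gives the founder an expected 0.65 × 42 = 27.3. The investor offers 27.3 and keeps 120 − 27.3 = 92.7.
Round 1 (the founder proposes): rejecting gives the investor an expected 0.65 × 92.7 = 60.255. The founder offers 60.255 and keeps 120 − 60.255 = 59.745.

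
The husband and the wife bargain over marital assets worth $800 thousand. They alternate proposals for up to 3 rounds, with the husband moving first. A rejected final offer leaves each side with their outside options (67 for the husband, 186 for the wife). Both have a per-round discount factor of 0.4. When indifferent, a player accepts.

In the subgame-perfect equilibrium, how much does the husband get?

578.24

Round 3 (the husband proposes): the wife gets 186 if talks fail, so the husband offers 186 and keeps 614.
Round 2 (the wife proposes): the husband can get 614 next round, worth 0.4 × 614 = 245.6 now; the wife offers that and keeps 554.4.
Round 1 (the husband proposes): the wife can get 554.4 next round, worth 0.4 × 554.4 = 221.76 now; the husband offers that and keeps 578.24.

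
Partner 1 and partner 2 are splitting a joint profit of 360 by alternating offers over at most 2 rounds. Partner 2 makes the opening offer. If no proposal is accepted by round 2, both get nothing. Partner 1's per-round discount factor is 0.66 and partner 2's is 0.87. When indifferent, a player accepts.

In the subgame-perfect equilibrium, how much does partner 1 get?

Solve by backward induction from round 2.
Round 2 (partner 1 proposes): rejection yields 0 for partner 2; partner 1 offers 0 and keeps 360.
Round 1 (partner 2 proposes): partner 1 can get 360 next round, worth 0.66 × 360 = 237.6 now, so partner 2 offers 237.6, keeping 122.4.

237.6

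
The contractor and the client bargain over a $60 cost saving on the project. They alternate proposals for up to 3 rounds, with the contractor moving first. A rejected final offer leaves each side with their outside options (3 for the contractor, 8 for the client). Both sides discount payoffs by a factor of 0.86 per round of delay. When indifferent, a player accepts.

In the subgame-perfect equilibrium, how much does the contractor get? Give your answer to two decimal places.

46.86

Round 3 (the contractor proposes): the client gets 8 if talks fail, so the contractor offers 8 and keeps 52.
Round 2 (the client proposes): the contractor can get 52 next round, worth 0.86 × 52 = 44.72 now. The client offers 44.72 and keeps 60 − 44.72 = 15.28.
Round 1 (the contractor proposes): the client can get 15.28 next round, worth 0.86 × 15.28 = 13.1408 now. The contractor offers 13.1408 and keeps 60 − 13.1408 = 46.8592.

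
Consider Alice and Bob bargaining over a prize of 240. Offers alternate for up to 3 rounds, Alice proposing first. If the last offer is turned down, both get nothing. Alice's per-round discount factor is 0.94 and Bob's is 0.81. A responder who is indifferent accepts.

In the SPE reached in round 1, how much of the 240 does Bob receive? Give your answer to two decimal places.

Round 3 (Alice proposes): rejection yields 0 for Bob; Alice offers 0 and keeps 240.
Round 2 (Bob proposes): Alice can get 240 next round, worth 0.94 × 240 = 225.6 now. Bob offers 225.6 and keeps 240 − 225.6 = 14.4.
Round 1 (Alice proposes): Bob can get 14.4 next round, worth 0.81 × 14.4 = 11.664 now. Alice offers 11.664 and keeps 240 − 11.664 = 228.336.

11.66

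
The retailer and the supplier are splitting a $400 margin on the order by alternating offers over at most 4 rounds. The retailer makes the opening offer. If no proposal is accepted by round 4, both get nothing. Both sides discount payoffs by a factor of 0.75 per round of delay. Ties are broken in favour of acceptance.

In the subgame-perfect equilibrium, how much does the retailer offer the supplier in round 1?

Solve by backward induction from round 4.
Round 4 (the supplier proposes): rejection yields 0 for the retailer; the supplier offers 0 and keeps 400.
Round 3 (the retailer proposes): the supplier can get 400 next round, worth 0.75 × 400 = 300 now, so the retailer offers 300, keeping 100.
Round 2 (the supplier proposes): the retailer can get 100 next round, worth 0.75 × 100 = 75 now; the supplier offers that and keeps 325.
Round 1 (the retailer proposes): the supplier can get 325 next round, worth 0.75 × 325 = 243.75 now. The retailer offers 243.75 and keeps 400 − 243.75 = 156.25.

243.75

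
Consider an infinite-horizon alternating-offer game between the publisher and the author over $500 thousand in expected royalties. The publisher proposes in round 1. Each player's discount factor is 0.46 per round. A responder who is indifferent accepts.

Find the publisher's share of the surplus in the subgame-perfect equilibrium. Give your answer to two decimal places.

In a stationary SPE each proposer offers the other exactly their discounted continuation value.
If the publisher keeps x when proposing and the author keeps y when proposing, then x = 500 − 0.46y and y = 500 − 0.46x.
Solving: x = 500(1 − 0.46) / (1 − 0.46·0.46) = 270 / 0.7884 ≈ 342.4658.
The author gets 500 − 342.4658 ≈ 157.5342.

342.47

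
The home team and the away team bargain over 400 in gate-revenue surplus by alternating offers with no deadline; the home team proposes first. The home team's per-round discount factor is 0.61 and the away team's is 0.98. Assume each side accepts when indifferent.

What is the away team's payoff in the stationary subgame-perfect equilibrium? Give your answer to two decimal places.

When the home team proposes, the away team accepts any offer worth at least 0.98 times what the away team would get by proposing next round; and vice versa.
This gives x = 400 − 0.98y and y = 400 − 0.61x, where x and y are each side's share when it proposes.
Hence (1 − 0.98·0.61)x = 400(1 − 0.98), i.e. 0.4022·x = 8.
x ≈ 19.8906; the away team's share is 400 − x ≈ 380.1094.

380.11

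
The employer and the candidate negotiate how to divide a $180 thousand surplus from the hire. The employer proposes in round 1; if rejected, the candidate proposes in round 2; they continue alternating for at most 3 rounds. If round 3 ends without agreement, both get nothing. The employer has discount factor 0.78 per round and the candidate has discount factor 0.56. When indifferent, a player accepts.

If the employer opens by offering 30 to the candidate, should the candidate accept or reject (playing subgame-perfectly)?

Work out the candidate's continuation value if the offer is rejected.
Round 3 (the employer proposes): the candidate will accept anything ≥ 0, so the employer offers 0 and keeps 180.
Round 2 (the candidate proposes): the employer can get 180 next round, worth 0.78 × 180 = 140.4 now; the candidate offers that and keeps 39.6.
So by rejecting in round 1, the candidate gets 39.6 next round, worth 0.56 × 39.6 = 22.176 now.
Offer 30 ≥ 22.176, so the candidate accepts.

Accept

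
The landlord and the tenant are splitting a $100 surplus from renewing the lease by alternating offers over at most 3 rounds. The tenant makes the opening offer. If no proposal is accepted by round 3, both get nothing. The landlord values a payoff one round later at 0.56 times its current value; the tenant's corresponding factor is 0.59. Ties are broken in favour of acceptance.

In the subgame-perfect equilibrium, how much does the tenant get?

Solve by backward induction from round 3.
Round 3 (the tenant proposes): the landlord will accept anything ≥ 0, so the tenant offers 0 and keeps 100.
Round 2 (the landlord proposes): the tenant can get 100 next round, worth 0.59 × 100 = 59 now, so the landlord offers 59, keeping 41.
Round 1 (the tenant proposes): the landlord can get 41 next round, worth 0.56 × 41 = 22.96 now, so the tenant offers 22.96, keeping 77.04.

77.04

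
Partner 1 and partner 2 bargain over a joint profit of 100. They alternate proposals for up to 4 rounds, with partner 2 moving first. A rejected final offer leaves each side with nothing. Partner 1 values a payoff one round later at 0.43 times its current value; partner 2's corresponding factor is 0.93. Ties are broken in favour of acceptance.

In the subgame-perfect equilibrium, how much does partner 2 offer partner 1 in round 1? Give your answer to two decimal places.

20.21

Work backward from the last round.
Round 4 (partner 1 proposes): partner 2 will accept anything ≥ 0, so partner 1 offers 0 and keeps 100.
Round 3 (partner 2 proposes): partner 1 can get 100 next round, worth 0.43 × 100 = 43 now; partner 2 offers that and keeps 57.
Round 2 (partner 1 proposes): partner 2 can get 57 next round, worth 0.93 × 57 = 53.01 now; partner 1 offers that and keeps 46.99.
Round 1 (partner 2 proposes): partner 1 can get 46.99 next round, worth 0.43 × 46.99 = 20.2057 now; partner 2 offers that and keeps 79.7943.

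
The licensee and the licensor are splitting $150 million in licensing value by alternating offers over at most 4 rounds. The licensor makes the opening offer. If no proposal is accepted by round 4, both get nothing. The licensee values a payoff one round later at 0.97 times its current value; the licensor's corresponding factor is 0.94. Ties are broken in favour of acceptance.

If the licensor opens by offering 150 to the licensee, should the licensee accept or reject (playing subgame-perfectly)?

Round 4 (the licensee proposes): the licensor will accept anything ≥ 0, so the licensee offers 0 and keeps 150.
Round 3 (the licensor proposes): the licensee can get 150 next round, worth 0.97 × 150 = 145.5 now; the licensor offers that and keeps 4.5.
Round 2 (the licensee proposes): the licensor can get 4.5 next round, worth 0.94 × 4.5 = 4.23 now. The licensee offers 4.23 and keeps 150 − 4.23 = 145.77.
So by rejecting in round 1, the licensee gets 145.77 next round, worth 0.97 × 145.77 = 141.3969 now.
Offer 150 ≥ 141.3969, so the licensee accepts.

Accept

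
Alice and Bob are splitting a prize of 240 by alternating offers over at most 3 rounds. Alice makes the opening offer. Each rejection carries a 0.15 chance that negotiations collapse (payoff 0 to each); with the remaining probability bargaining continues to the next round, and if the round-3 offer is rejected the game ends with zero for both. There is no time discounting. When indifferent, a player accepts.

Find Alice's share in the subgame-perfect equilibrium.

Round 3 (Alice proposes): Bob will accept anything ≥ 0, so Alice offers 0 and keeps 240.
Round 2 (Bob proposes): rejecting gives Alice an expected 0.85 × 240 = 204. Bob offers 204 and keeps 240 − 204 = 36.
Round 1 (Alice proposes): rejecting gives Bob an expected 0.85 × 36 = 30.6. Alice offers 30.6 and keeps 240 − 30.6 = 209.4.

209.4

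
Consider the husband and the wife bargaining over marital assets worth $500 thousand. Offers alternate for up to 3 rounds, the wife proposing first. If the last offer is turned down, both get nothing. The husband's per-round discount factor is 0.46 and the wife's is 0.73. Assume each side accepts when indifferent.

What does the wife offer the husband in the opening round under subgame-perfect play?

Round 3 (the wife proposes): the husband will accept anything ≥ 0, so the wife offers 0 and keeps 500.
Round 2 (the husband proposes): the wife can get 500 next round, worth 0.73 × 500 = 365 now, so the husband offers 365, keeping 135.
Round 1 (the wife proposes): the husband can get 135 next round, worth 0.46 × 135 = 62.1 now; the wife offers that and keeps 437.9.

62.1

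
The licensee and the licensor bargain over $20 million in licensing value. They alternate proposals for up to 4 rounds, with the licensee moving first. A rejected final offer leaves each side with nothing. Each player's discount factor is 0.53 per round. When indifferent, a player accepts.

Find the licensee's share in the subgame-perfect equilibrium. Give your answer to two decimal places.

12.04

Round 4 (the licensor proposes): rejection yields 0 for the licensee; the licensor offers 0 and keeps 20.
Round 3 (the licensee proposes): the licensor can get 20 next round, worth 0.53 × 20 = 10.6 now; the licensee offers that and keeps 9.4.
Round 2 (the licensor proposes): the licensee can get 9.4 next round, worth 0.53 × 9.4 = 4.982 now. The licensor offers 4.982 and keeps 20 − 4.982 = 15.018.
Round 1 (the licensee proposes): the licensor can get 15.018 next round, worth 0.53 × 15.018 = 7.95954 now; the licensee offers that and keeps 12.04046.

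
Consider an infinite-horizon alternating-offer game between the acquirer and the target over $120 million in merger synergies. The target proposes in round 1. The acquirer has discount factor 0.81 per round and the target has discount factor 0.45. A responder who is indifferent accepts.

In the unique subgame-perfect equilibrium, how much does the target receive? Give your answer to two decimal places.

When the target proposes, the acquirer accepts any offer worth at least 0.81 times what the acquirer would get by proposing next round; and vice versa.
This gives x = 120 − 0.81y and y = 120 − 0.45x, where x and y are each side's share when it proposes.
Hence (1 − 0.81·0.45)x = 120(1 − 0.81), i.e. 0.6355·x = 22.8.
x ≈ 35.8773; the acquirer's share is 120 − x ≈ 84.1227.

35.88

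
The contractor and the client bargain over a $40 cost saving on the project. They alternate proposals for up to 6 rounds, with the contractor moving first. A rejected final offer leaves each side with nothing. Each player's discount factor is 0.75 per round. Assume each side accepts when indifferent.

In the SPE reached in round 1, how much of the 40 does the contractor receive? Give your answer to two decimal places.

Round 6 (the client proposes): rejection yields 0 for the contractor; the client offers 0 and keeps 40.
Round 5 (the contractor proposes): the client can get 40 next round, worth 0.75 × 40 = 30 now, so the contractor offers 30, keeping 10.
Round 4 (the client proposes): the contractor can get 10 next round, worth 0.75 × 10 = 7.5 now; the client offers that and keeps 32.5.
Round 3 (the contractor proposes): the client can get 32.5 next round, worth 0.75 × 32.5 = 24.375 now. The contractor offers 24.375 and keeps 40 − 24.375 = 15.625.
Round 2 (the client proposes): the contractor can get 15.625 next round, worth 0.75 × 15.625 = 11.71875 now, so the client offers 11.71875, keeping 28.28125.
Round 1 (the contractor proposes): the client can get 28.28125 next round, worth 0.75 × 28.28125 = 21.2109375 now. The contractor offers 21.2109375 and keeps 40 − 21.2109375 = 18.7890625.

18.79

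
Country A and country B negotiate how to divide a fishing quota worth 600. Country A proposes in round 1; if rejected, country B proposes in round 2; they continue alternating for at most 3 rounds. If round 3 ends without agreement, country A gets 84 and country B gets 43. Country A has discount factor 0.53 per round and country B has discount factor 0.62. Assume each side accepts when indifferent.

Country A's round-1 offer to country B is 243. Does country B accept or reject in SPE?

Accept

Work out country B's continuation value if the offer is rejected.
Round 3 (country A proposes): country B gets 43 if talks fail, so country A offers 43 and keeps 557.
Round 2 (country B proposes): country A can get 557 next round, worth 0.53 × 557 = 295.21 now, so country B offers 295.21, keeping 304.79.
So by rejecting in round 1, country B gets 304.79 next round, worth 0.62 × 304.79 = 188.9698 now.
Offer 243 ≥ 188.9698, so country B accepts.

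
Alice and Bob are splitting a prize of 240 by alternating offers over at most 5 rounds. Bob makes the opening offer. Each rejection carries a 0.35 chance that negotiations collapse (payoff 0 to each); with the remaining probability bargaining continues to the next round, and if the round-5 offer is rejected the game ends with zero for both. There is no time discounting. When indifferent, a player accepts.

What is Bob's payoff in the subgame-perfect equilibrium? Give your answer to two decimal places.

Round 5 (Bob proposes): Alice will accept anything ≥ 0, so Bob offers 0 and keeps 240.
Round 4 (Alice proposes): rejecting gives Bob an expected 0.65 × 240 = 156, so Alice offers 156, keeping 84.
Round 3 (Bob proposes): rejecting gives Alice an expected 0.65 × 84 = 54.6; Bob offers that and keeps 185.4.
Round 2 (Alice proposes): rejecting gives Bob an expected 0.65 × 185.4 = 120.51; Alice offers that and keeps 119.49.
Round 1 (Bob proposes): rejecting gives Alice an expected 0.65 × 119.49 = 77.6685; Bob offers that and keeps 162.3315.

162.33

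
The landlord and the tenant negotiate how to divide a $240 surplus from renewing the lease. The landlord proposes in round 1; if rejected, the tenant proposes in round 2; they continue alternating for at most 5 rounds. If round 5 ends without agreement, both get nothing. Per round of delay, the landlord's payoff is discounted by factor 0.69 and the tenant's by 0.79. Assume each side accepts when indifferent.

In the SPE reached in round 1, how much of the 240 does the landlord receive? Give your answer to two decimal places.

Round 5 (the landlord proposes): rejection yields 0 for the tenant; the landlord offers 0 and keeps 240.
Round 4 (the tenant proposes): the landlord can get 240 next round, worth 0.69 × 240 = 165.6 now, so the tenant offers 165.6, keeping 74.4.
Round 3 (the landlord proposes): the tenant can get 74.4 next round, worth 0.79 × 74.4 = 58.776 now. The landlord offers 58.776 and keeps 240 − 58.776 = 181.224.
Round 2 (the tenant proposes): the landlord can get 181.224 next round, worth 0.69 × 181.224 = 125.04456 now, so the tenant offers 125.04456, keeping 114.95544.
Round 1 (the landlord proposes): the tenant can get 114.95544 next round, worth 0.79 × 114.95544 = 90.8147976 now; the landlord offers that and keeps 149.1852024.

149.19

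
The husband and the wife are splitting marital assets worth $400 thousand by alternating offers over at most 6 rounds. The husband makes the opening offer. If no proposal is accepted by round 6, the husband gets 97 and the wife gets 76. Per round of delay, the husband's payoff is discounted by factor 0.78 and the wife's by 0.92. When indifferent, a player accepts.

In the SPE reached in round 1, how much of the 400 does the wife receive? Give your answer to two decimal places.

By backward induction:
Round 6 (the wife proposes): the husband gets 97 if talks fail, so the wife offers 97 and keeps 303.
Round 5 (the husband proposes): the wife can get 303 next round, worth 0.92 × 303 = 278.76 now, so the husband offers 278.76, keeping 121.24.
Round 4 (the wife proposes): the husband can get 121.24 next round, worth 0.78 × 121.24 = 94.5672 now. The wife offers 94.5672 and keeps 400 − 94.5672 = 305.4328.
Round 3 (the husband proposes): the wife can get 305.4328 next round, worth 0.92 × 305.4328 = 280.998176 now. The husband offers 280.998176 and keeps 400 − 280.998176 = 119.001824.
Round 2 (the wife proposes): the husband can get 119.001824 next round, worth 0.78 × 119.001824 = 92.82142272 now. The wife offers 92.82142272 and keeps 400 − 92.82142272 = 307.17857728.
Round 1 (the husband proposes): the wife can get 307.17857728 next round, worth 0.92 × 307.17857728 = 282.6042910976 now. The husband offers 282.6042910976 and keeps 400 − 282.6042910976 = 117.3957089024.

282.60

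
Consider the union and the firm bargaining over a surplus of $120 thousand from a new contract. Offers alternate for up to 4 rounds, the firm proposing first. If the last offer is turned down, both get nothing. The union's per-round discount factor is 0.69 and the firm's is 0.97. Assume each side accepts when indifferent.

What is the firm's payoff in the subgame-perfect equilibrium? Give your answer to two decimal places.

Round 4 (the union proposes): rejection yields 0 for the firm; the union offers 0 and keeps 120.
Round 3 (the firm proposes): the union can get 120 next round, worth 0.69 × 120 = 82.8 now; the firm offers that and keeps 37.2.
Round 2 (the union proposes): the firm can get 37.2 next round, worth 0.97 × 37.2 = 36.084 now. The union offers 36.084 and keeps 120 − 36.084 = 83.916.
Round 1 (the firm proposes): the union can get 83.916 next round, worth 0.69 × 83.916 = 57.90204 now, so the firm offers 57.90204, keeping 62.09796.

62.10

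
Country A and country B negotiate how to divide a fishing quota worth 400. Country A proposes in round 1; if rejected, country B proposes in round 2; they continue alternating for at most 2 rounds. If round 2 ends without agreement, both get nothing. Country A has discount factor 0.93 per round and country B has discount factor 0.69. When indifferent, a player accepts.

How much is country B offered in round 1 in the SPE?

Round 2 (country B proposes): country A will accept anything ≥ 0, so country B offers 0 and keeps 400.
Round 1 (country A proposes): country B can get 400 next round, worth 0.69 × 400 = 276 now; country A offers that and keeps 124.

276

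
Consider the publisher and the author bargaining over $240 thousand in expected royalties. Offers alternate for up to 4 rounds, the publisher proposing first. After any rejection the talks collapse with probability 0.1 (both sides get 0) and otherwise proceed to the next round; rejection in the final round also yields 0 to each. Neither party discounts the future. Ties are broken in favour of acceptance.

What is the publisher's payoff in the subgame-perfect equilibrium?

43.44

By backward induction:
Round 4 (the author proposes): the publisher will accept anything ≥ 0, so the author offers 0 and keeps 240.
Round 3 (the publisher proposes): rejecting gives the author an expected 0.9 × 240 = 216; the publisher offers that and keeps 24.
Round 2 (the author proposes): rejecting gives the publisher an expected 0.9 × 24 = 21.6; the author offers that and keeps 218.4.
Round 1 (the publisher proposes): rejecting gives the author an expected 0.9 × 218.4 = 196.56, so the publisher offers 196.56, keeping 43.44.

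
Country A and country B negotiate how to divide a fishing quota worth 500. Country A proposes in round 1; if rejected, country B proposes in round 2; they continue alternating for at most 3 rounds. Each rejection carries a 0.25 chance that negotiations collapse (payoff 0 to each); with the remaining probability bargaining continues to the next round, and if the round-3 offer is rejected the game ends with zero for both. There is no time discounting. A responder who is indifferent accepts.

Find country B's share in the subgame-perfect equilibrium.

Round 3 (country A proposes): country B will accept anything ≥ 0, so country A offers 0 and keeps 500.
Round 2 (country B proposes): rejecting gives country A an expected 0.75 × 500 = 375, so country B offers 375, keeping 125.
Round 1 (country A proposes): rejecting gives country B an expected 0.75 × 125 = 93.75, so country A offers 93.75, keeping 406.25.

93.75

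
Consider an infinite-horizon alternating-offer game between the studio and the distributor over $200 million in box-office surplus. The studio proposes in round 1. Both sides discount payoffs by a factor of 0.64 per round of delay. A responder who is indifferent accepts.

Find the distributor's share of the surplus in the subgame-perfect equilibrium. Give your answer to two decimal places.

In a stationary SPE each proposer offers the other exactly their discounted continuation value.
If the studio keeps x when proposing and the distributor keeps y when proposing, then x = 200 − 0.64y and y = 200 − 0.64x.
Solving: x = 200(1 − 0.64) / (1 − 0.64·0.64) = 72 / 0.5904 ≈ 121.9512.
The distributor gets 200 − 121.9512 ≈ 78.0488.

78.05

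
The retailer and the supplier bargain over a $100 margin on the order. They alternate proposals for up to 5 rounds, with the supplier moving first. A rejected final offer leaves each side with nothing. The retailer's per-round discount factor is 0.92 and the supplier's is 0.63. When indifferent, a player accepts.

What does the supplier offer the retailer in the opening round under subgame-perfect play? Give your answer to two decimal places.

53.77

Solve by backward induction from round 5.
Round 5 (the supplier proposes): the retailer will accept anything ≥ 0, so the supplier offers 0 and keeps 100.
Round 4 (the retailer proposes): the supplier can get 100 next round, worth 0.63 × 100 = 63 now, so the retailer offers 63, keeping 37.
Round 3 (the supplier proposes): the retailer can get 37 next round, worth 0.92 × 37 = 34.04 now; the supplier offers that and keeps 65.96.
Round 2 (the retailer proposes): the supplier can get 65.96 next round, worth 0.63 × 65.96 = 41.5548 now. The retailer offers 41.5548 and keeps 100 − 41.5548 = 58.4452.
Round 1 (the supplier proposes): the retailer can get 58.4452 next round, worth 0.92 × 58.4452 = 53.769584 now. The supplier offers 53.769584 and keeps 100 − 53.769584 = 46.230416.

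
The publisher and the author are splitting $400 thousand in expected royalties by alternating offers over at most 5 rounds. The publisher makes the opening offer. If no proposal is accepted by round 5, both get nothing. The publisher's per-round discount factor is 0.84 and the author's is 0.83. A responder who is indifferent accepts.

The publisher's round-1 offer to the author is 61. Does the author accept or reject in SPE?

Reject

Round 5 (the publisher proposes): rejection yields 0 for the author; the publisher offers 0 and keeps 400.
Round 4 (the author proposes): the publisher can get 400 next round, worth 0.84 × 400 = 336 now; the author offers that and keeps 64.
Round 3 (the publisher proposes): the author can get 64 next round, worth 0.83 × 64 = 53.12 now. The publisher offers 53.12 and keeps 400 − 53.12 = 346.88.
Round 2 (the author proposes): the publisher can get 346.88 next round, worth 0.84 × 346.88 = 291.3792 now, so the author offers 291.3792, keeping 108.6208.
So by rejecting in round 1, the author gets 108.6208 next round, worth 0.83 × 108.6208 = 90.155264 now.
Offer 61 < 90.155264, so the author rejects.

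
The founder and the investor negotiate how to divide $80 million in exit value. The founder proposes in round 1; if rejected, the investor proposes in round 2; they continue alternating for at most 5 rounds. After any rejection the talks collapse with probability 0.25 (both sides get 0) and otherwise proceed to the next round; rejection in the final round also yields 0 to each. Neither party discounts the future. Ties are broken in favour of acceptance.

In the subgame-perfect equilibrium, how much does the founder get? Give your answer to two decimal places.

By backward induction:
Round 5 (the founder proposes): the investor will accept anything ≥ 0, so the founder offers 0 and keeps 80.
Round 4 (the investor proposes): rejecting gives the founder an expected 0.75 × 80 = 60. The investor offers 60 and keeps 80 − 60 = 20.
Round 3 (the founder proposes): rejecting gives the investor an expected 0.75 × 20 = 15. The founder offers 15 and keeps 80 − 15 = 65.
Round 2 (the investor proposes): rejecting gives the founder an expected 0.75 × 65 = 48.75. The investor offers 48.75 and keeps 80 − 48.75 = 31.25.
Round 1 (the founder proposes): rejecting gives the investor an expected 0.75 × 31.25 = 23.4375; the founder offers that and keeps 56.5625.

56.56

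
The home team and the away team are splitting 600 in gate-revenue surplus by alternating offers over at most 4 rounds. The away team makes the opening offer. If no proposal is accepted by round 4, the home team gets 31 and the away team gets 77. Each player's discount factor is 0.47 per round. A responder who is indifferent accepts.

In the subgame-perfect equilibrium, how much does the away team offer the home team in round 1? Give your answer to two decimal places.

Round 4 (the home team proposes): the away team gets 77 if talks fail, so the home team offers 77 and keeps 523.
Round 3 (the away team proposes): the home team can get 523 next round, worth 0.47 × 523 = 245.81 now; the away team offers that and keeps 354.19.
Round 2 (the home team proposes): the away team can get 354.19 next round, worth 0.47 × 354.19 = 166.4693 now. The home team offers 166.4693 and keeps 600 − 166.4693 = 433.5307.
Round 1 (the away team proposes): the home team can get 433.5307 next round, worth 0.47 × 433.5307 = 203.759429 now, so the away team offers 203.759429, keeping 396.240571.

203.76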